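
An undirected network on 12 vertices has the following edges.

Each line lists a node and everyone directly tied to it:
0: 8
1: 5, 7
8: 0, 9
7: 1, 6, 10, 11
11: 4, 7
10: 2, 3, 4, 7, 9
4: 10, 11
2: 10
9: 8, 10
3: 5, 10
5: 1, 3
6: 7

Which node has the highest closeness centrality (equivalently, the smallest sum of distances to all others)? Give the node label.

Farness (sum of distances to all others) for each node — 0:42, 1:28, 2:28, 3:25, 4:26, 5:30, 6:31, 7:21, 8:32, 9:24, 10:18, 11:29.
The smallest farness is 18, for 10, so 10 has the highest closeness.

10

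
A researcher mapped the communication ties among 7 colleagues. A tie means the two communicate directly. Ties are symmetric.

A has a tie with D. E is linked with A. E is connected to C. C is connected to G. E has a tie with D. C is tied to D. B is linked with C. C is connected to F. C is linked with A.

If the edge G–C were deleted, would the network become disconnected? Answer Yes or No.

Without the G–C edge there is no alternate route between G and C, so the network disconnects. It is a bridge.

Yes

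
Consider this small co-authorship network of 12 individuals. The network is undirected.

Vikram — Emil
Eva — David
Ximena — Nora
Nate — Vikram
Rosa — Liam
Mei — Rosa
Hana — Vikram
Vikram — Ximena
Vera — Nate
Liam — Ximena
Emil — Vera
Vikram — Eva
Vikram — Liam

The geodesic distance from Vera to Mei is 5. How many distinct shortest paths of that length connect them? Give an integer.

The shortest distance is 5. The length-5 paths are: Vera–Nate–Vikram–Liam–Rosa–Mei; Vera–Emil–Vikram–Liam–Rosa–Mei.
That gives 2 distinct shortest paths.

2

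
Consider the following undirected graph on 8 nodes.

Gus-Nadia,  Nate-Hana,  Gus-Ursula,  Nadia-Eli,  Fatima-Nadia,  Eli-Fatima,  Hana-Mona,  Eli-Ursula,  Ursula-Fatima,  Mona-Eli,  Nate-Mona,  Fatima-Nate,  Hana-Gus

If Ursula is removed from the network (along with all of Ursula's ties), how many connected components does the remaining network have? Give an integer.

Ursula's neighbors (Eli, Fatima, and Gus) remain reachable from one another through other ties, so the rest of the network stays in one piece.

1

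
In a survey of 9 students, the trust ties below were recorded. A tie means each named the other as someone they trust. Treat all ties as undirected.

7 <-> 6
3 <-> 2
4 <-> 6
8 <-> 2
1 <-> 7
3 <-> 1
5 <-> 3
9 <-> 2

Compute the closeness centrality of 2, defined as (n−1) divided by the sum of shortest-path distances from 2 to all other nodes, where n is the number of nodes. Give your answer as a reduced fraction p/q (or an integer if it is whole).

Distances from 2: 1:2, 3:1, 4:5, 5:2, 6:4, 7:3, 8:1, 9:1. Sum = 19.
n = 9, so closeness = 8/19.

8/19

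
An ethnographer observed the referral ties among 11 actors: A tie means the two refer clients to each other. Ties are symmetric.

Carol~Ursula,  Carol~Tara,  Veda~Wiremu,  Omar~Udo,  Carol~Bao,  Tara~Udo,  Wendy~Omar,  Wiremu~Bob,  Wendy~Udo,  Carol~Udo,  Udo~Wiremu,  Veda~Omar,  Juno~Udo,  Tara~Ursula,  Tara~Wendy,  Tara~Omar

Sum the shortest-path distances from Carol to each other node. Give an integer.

Distances from Carol: Bao:1, Bob:3, Juno:2, Omar:2, Tara:1, Udo:1, Ursula:1, Veda:3, Wendy:2, Wiremu:2.
Sum = 1 + 3 + 2 + 2 + 1 + 1 + 1 + 3 + 2 + 2 = 18.

18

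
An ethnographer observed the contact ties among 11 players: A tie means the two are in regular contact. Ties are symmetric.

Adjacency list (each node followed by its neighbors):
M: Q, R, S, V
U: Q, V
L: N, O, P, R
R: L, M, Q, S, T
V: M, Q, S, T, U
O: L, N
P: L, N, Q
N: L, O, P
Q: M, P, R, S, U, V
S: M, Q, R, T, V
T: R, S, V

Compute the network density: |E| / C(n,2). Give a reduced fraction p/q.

21/55

There are 21 edges and 11 nodes, so the maximum possible is C(11,2) = 55.
Density = 21/55.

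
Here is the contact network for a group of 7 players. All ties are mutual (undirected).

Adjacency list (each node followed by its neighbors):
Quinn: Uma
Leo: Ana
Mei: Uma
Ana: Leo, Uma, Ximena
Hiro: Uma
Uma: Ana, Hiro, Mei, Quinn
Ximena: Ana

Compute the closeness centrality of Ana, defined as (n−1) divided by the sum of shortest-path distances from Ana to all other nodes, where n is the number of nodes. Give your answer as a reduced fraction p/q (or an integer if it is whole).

Distances from Ana: Hiro:2, Leo:1, Mei:2, Quinn:2, Uma:1, Ximena:1. Sum = 9.
n = 7, so closeness = 6/9 = 2/3.

2/3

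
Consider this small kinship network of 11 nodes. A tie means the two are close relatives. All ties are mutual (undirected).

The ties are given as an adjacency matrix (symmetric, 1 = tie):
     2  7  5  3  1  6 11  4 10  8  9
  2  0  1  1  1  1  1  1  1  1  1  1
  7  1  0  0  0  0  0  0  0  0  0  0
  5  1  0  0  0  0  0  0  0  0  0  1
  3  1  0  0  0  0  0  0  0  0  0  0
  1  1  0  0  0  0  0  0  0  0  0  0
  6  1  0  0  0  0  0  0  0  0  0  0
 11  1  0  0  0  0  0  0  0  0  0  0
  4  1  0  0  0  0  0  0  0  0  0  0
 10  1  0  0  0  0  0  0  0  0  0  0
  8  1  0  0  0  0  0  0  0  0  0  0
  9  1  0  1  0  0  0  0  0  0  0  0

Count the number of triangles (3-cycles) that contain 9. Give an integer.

1

9's neighbors: 2 and 5.
Neighbor pairs that are themselves tied: 9–2–5. Each forms one triangle with 9, for 1 in total.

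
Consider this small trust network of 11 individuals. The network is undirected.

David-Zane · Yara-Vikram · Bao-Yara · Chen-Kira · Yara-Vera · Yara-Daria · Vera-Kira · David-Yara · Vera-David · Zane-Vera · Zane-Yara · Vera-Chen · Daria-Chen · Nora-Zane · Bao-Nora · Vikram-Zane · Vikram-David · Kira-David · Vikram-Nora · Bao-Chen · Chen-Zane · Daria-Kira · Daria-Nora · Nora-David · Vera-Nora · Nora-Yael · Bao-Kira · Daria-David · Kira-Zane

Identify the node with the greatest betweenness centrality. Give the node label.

Nora

Unnormalized betweenness of each node: Bao:101/60, Chen:23/20, Daria:29/15, David:29/12, Kira:26/15, Nora:347/30, Vera:29/15, Vikram:1/3, Yael:0, Yara:77/30, Zane:221/60.
Nora has the largest value, 347/30, making it the main broker — the node through which the most shortest paths run.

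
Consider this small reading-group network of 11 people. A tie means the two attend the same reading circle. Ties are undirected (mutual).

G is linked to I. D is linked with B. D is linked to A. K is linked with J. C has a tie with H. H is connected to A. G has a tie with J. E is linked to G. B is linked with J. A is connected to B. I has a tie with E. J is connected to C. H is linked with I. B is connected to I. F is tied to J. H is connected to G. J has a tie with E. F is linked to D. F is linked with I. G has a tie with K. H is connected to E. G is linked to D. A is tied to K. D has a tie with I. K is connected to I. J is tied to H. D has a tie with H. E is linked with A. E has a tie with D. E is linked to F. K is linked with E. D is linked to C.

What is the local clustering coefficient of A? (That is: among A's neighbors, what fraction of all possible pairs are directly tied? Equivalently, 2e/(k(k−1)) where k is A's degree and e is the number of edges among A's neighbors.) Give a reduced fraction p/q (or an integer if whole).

1/2

A's neighbors: B, D, E, H, and K (k = 5).
Possible neighbor pairs: C(5,2) = 10. Edges among them: B–D, D–E, D–H, E–H, E–K → e = 5.
Clustering(A) = 5/10 = 1/2.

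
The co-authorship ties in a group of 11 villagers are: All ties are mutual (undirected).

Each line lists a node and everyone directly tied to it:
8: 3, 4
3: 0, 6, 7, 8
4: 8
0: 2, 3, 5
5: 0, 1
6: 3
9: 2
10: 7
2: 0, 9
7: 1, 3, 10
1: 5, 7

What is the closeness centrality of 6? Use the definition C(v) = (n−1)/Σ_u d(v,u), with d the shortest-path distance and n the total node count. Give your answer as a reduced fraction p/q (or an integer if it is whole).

5/13

Distances from 6: 0:2, 1:3, 2:3, 3:1, 4:3, 5:3, 7:2, 8:2, 9:4, 10:3. Sum = 26.
n = 11, so closeness = 10/26 = 5/13.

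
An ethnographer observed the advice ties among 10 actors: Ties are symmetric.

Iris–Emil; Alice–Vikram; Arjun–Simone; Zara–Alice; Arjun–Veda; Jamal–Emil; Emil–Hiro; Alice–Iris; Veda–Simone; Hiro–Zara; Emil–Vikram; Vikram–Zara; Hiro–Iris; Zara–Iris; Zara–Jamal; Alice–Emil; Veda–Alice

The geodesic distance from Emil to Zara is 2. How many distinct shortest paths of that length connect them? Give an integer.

5

The shortest distance is 2. The length-2 paths are: Emil–Iris–Zara; Emil–Jamal–Zara; Emil–Alice–Zara; Emil–Vikram–Zara; Emil–Hiro–Zara.
That gives 5 distinct shortest paths.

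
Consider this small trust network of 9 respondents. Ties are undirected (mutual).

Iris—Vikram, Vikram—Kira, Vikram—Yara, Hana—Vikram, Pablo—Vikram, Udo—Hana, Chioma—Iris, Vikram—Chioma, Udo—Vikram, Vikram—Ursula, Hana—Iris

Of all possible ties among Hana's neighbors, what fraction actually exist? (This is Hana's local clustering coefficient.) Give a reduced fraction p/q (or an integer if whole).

2/3

Hana's neighbors: Iris, Udo, and Vikram (k = 3).
Possible neighbor pairs: C(3,2) = 3. Edges among them: Iris–Vikram, Udo–Vikram → e = 2.
Clustering(Hana) = 2/3.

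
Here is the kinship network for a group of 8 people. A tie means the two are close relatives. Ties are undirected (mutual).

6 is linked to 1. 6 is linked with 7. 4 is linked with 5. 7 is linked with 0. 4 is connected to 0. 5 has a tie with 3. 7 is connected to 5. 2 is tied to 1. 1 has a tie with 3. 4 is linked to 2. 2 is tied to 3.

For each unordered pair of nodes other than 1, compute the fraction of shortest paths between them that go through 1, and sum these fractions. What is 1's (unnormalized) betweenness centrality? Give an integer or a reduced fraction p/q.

31/12

Pairs whose geodesics pass through 1 — 2–7: 1/4; 2–6: 1; 3–6: 1; 4–6: 1/3.
All other pairs contribute 0.
Summing the contributions gives betweenness(1) = 31/12.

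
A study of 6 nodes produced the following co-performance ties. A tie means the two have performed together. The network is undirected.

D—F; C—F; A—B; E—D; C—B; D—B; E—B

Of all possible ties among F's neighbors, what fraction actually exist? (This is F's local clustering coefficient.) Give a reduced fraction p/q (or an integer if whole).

F's neighbors: C and D (k = 2).
Possible neighbor pairs: C(2,2) = 1. Edges among them: none → e = 0.
Clustering(F) = 0/1.

0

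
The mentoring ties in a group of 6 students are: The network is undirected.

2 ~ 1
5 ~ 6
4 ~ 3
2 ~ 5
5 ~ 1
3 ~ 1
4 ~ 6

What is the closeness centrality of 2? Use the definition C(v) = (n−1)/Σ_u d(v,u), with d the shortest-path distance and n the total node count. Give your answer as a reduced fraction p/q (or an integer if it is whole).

Distances from 2: 1:1, 3:2, 4:3, 5:1, 6:2. Sum = 9.
n = 6, so closeness = 5/9.

5/9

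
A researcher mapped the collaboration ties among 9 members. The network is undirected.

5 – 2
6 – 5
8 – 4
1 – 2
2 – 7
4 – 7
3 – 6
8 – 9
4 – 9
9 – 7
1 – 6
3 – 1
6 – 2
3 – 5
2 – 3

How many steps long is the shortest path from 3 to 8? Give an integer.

One shortest route is 3 – 2 – 7 – 9 – 8, which uses 4 edges, and at distance 3 from 3 we only reach {4, 9}, which does not include 8. So d(3,8) = 4.

4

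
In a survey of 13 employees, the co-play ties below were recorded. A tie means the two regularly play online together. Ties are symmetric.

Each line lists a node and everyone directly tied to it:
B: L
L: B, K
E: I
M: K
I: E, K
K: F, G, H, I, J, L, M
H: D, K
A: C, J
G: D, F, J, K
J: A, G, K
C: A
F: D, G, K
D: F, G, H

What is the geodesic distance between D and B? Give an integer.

One shortest route is D – F – K – L – B, which uses 4 edges, and at distance 3 from D we only reach {A, I, L, M}, which does not include B. So d(D,B) = 4.

4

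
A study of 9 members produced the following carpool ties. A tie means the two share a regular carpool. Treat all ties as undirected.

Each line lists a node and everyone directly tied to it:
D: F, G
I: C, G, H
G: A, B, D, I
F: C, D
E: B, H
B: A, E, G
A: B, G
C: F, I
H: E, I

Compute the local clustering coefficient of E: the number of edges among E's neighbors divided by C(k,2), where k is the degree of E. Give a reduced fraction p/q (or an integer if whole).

0

E's neighbors: B and H (k = 2).
Possible neighbor pairs: C(2,2) = 1. Edges among them: none → e = 0.
Clustering(E) = 0/1.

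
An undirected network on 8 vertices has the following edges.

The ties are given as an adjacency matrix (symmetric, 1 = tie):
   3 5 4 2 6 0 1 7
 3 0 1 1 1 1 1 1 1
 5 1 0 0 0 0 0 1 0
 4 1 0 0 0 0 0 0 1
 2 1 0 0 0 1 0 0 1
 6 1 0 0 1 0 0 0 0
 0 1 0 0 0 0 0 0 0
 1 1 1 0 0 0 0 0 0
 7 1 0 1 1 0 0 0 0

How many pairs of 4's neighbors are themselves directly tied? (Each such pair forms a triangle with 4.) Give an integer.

4's neighbors: 3 and 7.
Neighbor pairs that are themselves tied: 4–3–7. Each forms one triangle with 4, for 1 in total.

1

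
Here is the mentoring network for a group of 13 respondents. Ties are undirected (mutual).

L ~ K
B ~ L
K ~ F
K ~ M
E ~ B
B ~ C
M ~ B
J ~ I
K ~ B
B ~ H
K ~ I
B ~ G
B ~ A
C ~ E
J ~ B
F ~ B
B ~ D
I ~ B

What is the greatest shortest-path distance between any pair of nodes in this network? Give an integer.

2

Eccentricity of each node (its greatest distance to any other): A:2, B:1, C:2, D:2, E:2, F:2, G:2, H:2, I:2, J:2, K:2, L:2, M:2.
The maximum eccentricity is 2, realized for instance by the pair G–A via G – B – A. So the diameter is 2.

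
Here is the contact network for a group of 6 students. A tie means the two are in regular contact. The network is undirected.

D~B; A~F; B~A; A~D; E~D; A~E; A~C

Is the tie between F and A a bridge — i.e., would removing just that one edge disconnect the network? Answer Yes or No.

Without the F–A edge there is no alternate route between F and A, so the network disconnects. It is a bridge.

Yes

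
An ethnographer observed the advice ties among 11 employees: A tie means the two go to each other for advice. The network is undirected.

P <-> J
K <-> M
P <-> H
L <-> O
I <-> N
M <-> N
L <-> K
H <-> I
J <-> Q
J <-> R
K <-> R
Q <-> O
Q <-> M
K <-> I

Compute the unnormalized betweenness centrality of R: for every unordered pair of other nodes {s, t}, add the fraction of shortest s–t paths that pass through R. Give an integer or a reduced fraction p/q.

17/6

Pairs whose geodesics pass through R — I–J: 1/2; L–J: 1/2; L–P: 1/3; K–J: 1; K–P: 1/2.
All other pairs contribute 0.
Summing the contributions gives betweenness(R) = 17/6.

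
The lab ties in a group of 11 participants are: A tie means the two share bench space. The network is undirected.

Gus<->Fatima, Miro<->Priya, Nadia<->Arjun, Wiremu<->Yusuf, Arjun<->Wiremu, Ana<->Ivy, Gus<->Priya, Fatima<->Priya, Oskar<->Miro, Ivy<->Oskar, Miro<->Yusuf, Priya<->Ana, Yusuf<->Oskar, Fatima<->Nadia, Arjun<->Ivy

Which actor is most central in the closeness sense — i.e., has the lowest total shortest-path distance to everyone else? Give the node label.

Farness (sum of distances to all others) for each node — Ana:21, Arjun:20, Fatima:21, Gus:24, Ivy:19, Miro:19, Nadia:22, Oskar:20, Priya:18, Wiremu:23, Yusuf:21.
The smallest farness is 18, for Priya, so Priya has the highest closeness.

Priya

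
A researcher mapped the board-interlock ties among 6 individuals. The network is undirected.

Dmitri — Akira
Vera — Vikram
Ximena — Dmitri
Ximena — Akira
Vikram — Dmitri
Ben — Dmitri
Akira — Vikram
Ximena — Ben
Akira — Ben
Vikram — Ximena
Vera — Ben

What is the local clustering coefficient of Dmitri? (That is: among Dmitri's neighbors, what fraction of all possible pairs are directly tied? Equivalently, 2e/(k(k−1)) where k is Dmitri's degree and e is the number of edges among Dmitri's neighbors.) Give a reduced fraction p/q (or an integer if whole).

5/6

Dmitri's neighbors: Akira, Ben, Vikram, and Ximena (k = 4).
Possible neighbor pairs: C(4,2) = 6. Edges among them: Akira–Ben, Akira–Vikram, Akira–Ximena, Ben–Ximena, Vikram–Ximena → e = 5.
Clustering(Dmitri) = 5/6.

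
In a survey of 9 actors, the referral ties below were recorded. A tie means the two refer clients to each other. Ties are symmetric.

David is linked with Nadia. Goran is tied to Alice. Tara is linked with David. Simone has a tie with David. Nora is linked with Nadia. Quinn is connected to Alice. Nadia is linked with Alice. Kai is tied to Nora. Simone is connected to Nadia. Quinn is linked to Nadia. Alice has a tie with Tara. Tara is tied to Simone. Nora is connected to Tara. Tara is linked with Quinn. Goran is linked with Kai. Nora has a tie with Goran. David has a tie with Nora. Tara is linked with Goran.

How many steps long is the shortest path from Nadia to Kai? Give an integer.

One shortest route is Nadia – Nora – Kai, which uses 2 edges, and Nadia and Kai are not directly tied, so nothing shorter exists. So d(Nadia,Kai) = 2.

2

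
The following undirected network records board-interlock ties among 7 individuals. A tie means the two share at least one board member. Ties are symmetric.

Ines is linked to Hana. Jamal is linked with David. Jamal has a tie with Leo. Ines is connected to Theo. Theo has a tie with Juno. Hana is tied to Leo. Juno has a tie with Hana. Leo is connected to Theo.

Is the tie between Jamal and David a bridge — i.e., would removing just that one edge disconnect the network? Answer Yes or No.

Without the Jamal–David edge there is no alternate route between Jamal and David, so the network disconnects. It is a bridge.

Yes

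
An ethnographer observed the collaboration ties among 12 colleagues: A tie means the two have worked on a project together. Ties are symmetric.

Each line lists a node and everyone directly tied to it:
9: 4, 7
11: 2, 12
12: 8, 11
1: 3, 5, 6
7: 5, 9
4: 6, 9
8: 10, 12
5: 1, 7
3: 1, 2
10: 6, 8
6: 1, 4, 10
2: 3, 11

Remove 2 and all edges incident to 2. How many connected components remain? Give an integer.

1

2's neighbors (3 and 11) remain reachable from one another through other ties, so the rest of the network stays in one piece.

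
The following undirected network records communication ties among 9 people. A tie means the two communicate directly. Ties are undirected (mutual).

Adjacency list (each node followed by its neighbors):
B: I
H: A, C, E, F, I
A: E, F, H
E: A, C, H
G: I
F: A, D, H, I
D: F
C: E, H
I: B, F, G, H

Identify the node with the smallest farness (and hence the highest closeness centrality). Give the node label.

Farness (sum of distances to all others) for each node — A:15, B:19, C:17, D:19, E:16, F:12, G:19, H:11, I:12.
The smallest farness is 11, for H, so H has the highest closeness.

H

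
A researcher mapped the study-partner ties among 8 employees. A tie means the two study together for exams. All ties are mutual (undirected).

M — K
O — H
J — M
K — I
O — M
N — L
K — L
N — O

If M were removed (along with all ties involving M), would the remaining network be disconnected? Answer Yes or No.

Removing M leaves {H, I, K, L, N, and O} with no path to {J}, so the network splits into 2 components. M is a cut vertex.

Yes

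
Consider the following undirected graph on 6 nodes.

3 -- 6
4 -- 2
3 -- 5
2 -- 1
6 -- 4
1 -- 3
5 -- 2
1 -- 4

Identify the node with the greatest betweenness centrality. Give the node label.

Unnormalized betweenness of each node: 1:1, 2:3/2, 3:2, 4:3/2, 5:1/2, 6:1/2.
3 has the largest value, 2, making it the main broker — the node through which the most shortest paths run.

3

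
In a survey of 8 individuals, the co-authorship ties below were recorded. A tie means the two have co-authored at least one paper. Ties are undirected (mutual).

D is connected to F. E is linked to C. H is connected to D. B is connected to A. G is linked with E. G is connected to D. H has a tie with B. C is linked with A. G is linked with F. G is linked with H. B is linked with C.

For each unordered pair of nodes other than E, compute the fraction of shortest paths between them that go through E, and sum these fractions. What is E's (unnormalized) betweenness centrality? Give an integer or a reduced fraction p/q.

10/3

Pairs whose geodesics pass through E — G–A: 1/2; G–C: 1; F–A: 1/3; F–C: 1; D–C: 1/2.
All other pairs contribute 0.
Summing the contributions gives betweenness(E) = 10/3.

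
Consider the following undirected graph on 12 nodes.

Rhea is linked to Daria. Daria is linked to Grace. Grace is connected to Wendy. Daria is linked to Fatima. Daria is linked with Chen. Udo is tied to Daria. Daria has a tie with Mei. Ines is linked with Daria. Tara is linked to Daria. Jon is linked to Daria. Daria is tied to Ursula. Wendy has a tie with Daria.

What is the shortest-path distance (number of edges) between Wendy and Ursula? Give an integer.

One shortest route is Wendy – Daria – Ursula, which uses 2 edges, and Wendy and Ursula are not directly tied, so nothing shorter exists. So d(Wendy,Ursula) = 2.

2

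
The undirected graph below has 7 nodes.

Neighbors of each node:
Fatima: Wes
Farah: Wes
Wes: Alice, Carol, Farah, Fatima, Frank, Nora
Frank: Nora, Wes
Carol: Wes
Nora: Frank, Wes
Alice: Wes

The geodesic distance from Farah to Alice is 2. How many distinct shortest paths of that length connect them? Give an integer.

The shortest distance is 2, and the only length-2 path is Farah–Wes–Alice. So there is exactly 1 shortest path.

1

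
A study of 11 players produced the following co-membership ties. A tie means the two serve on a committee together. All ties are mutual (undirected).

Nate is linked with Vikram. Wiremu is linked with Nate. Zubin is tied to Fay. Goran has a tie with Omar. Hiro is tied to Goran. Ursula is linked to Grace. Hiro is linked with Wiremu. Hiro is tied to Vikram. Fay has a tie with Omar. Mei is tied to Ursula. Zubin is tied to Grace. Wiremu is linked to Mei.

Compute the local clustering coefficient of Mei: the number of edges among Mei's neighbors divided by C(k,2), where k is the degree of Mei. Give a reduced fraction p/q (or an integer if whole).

0

Mei's neighbors: Ursula and Wiremu (k = 2).
Possible neighbor pairs: C(2,2) = 1. Edges among them: none → e = 0.
Clustering(Mei) = 0/1.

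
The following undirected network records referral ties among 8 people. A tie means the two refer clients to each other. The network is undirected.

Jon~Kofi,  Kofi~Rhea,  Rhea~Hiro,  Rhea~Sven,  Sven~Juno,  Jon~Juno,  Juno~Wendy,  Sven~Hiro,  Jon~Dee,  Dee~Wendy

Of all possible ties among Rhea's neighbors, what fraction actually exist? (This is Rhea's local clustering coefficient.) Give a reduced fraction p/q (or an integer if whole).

1/3

Rhea's neighbors: Hiro, Kofi, and Sven (k = 3).
Possible neighbor pairs: C(3,2) = 3. Edges among them: Hiro–Sven → e = 1.
Clustering(Rhea) = 1/3.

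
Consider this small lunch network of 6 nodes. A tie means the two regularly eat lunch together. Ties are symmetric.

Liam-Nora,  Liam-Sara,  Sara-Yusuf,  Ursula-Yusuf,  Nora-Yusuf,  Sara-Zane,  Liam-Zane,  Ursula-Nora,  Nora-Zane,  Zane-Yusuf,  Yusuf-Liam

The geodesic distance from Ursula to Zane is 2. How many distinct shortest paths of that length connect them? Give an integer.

2

The shortest distance is 2. The length-2 paths are: Ursula–Yusuf–Zane; Ursula–Nora–Zane.
That gives 2 distinct shortest paths.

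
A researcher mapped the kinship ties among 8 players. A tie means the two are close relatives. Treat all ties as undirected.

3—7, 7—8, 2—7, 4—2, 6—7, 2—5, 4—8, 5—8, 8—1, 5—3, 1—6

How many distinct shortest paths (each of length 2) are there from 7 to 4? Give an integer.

The shortest distance is 2. The length-2 paths are: 7–2–4; 7–8–4.
That gives 2 distinct shortest paths.

2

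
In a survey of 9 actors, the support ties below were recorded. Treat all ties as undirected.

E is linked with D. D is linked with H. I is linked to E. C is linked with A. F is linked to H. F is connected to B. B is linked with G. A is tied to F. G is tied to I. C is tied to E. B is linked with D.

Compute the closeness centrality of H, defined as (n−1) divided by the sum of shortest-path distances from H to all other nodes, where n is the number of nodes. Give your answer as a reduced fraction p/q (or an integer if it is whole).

8/17

Distances from H: A:2, B:2, C:3, D:1, E:2, F:1, G:3, I:3. Sum = 17.
n = 9, so closeness = 8/17.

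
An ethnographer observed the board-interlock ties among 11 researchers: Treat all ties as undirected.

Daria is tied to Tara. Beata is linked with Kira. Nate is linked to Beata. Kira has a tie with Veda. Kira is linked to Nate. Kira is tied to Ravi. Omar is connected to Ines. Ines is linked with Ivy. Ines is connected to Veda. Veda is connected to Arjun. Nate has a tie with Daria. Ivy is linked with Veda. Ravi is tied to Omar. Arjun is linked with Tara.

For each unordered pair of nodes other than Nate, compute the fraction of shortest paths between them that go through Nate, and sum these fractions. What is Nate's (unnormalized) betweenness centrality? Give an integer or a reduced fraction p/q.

15/2

Pairs whose geodesics pass through Nate — Veda–Daria: 1/2; Tara–Beata: 1; Tara–Kira: 1/2; Tara–Ravi: 1/2; Daria–Beata: 1; Daria–Kira: 1; Daria–Ravi: 1; Daria–Omar: 1; Daria–Ines: 1/2; Daria–Ivy: 1/2.
All other pairs contribute 0.
Summing the contributions gives betweenness(Nate) = 15/2.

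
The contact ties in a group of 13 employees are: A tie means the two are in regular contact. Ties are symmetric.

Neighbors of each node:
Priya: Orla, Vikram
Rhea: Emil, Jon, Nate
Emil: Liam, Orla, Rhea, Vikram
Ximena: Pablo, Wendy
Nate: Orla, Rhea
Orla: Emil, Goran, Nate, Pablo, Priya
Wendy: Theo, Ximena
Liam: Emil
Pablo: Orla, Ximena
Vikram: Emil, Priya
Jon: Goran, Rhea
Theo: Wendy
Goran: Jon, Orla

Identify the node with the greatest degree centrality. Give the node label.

Orla

Degrees — Emil:4, Goran:2, Jon:2, Liam:1, Nate:2, Orla:5, Pablo:2, Priya:2, Rhea:3, Theo:1, Vikram:2, Wendy:2, Ximena:2.
The maximum is 5, attained only by Orla.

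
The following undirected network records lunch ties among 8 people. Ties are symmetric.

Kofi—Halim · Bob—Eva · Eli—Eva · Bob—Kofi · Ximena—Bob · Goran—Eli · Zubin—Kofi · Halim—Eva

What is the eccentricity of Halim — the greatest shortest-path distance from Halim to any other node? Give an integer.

Distances from Halim: Bob:2, Eli:2, Eva:1, Goran:3, Kofi:1, Ximena:3, Zubin:2.
The largest is 3 (to Ximena and Goran), so the eccentricity of Halim is 3.

3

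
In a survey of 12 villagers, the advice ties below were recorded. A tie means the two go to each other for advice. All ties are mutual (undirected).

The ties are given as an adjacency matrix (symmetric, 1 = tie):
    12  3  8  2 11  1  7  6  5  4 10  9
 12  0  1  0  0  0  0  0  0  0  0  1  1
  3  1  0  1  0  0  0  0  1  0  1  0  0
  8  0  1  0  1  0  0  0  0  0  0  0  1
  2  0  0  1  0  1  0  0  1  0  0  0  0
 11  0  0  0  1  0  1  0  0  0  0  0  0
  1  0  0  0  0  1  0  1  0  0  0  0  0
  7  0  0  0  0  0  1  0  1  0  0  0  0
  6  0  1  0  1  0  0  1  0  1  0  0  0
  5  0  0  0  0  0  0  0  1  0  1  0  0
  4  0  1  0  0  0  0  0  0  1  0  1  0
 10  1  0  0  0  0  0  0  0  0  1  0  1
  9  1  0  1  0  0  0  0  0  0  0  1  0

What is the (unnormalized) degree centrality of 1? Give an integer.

2

1 is directly tied to 7 and 11. That is 2 neighbors, so the degree of 1 is 2.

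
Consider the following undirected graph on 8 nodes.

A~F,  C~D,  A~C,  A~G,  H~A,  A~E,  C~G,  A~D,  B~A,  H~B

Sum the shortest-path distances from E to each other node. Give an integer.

Distances from E: A:1, B:2, C:2, D:2, F:2, G:2, H:2.
Sum = 1 + 2 + 2 + 2 + 2 + 2 + 2 = 13.

13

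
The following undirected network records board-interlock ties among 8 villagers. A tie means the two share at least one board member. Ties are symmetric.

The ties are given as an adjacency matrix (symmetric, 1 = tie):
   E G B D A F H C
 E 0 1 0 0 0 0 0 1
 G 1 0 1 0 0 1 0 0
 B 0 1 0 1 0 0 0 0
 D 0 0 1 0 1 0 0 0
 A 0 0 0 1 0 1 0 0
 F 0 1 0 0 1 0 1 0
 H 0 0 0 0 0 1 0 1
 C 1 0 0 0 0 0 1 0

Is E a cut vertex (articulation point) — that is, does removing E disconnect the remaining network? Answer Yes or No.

Even without E, every remaining node can still reach every other (the residual graph is connected), so E is not a cut vertex.

No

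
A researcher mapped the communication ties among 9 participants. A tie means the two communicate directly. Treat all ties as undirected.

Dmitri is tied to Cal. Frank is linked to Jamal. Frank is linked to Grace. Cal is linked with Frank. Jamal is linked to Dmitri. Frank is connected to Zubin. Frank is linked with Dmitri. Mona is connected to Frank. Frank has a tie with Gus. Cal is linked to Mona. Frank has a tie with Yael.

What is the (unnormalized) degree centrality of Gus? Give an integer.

1

Gus is directly tied to Frank. That is 1 neighbor, so the degree of Gus is 1.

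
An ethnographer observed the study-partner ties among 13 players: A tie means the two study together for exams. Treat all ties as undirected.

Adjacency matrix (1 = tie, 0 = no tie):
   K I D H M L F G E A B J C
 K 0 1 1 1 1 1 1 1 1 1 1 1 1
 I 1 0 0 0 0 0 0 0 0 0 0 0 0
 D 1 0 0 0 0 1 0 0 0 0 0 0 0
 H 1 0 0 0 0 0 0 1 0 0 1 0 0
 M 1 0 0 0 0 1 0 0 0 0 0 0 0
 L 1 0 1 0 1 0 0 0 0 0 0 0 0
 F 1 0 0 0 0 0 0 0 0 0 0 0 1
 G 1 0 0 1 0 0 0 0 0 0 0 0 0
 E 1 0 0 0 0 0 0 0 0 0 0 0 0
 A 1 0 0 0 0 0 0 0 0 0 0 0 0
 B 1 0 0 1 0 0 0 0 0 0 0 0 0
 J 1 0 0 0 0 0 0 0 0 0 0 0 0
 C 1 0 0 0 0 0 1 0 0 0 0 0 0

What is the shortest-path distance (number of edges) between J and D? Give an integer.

One shortest route is J – K – D, which uses 2 edges, and J and D are not directly tied, so nothing shorter exists. So d(J,D) = 2.

2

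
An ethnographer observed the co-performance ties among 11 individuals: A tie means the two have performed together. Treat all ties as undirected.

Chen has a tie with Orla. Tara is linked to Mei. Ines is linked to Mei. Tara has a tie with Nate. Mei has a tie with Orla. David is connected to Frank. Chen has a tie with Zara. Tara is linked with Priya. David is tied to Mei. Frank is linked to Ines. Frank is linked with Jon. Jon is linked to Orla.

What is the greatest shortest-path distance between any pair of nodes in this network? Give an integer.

5

Eccentricity of each node (its greatest distance to any other): Chen:4, David:4, Frank:4, Ines:4, Jon:4, Mei:3, Nate:5, Orla:3, Priya:5, Tara:4, Zara:5.
The maximum eccentricity is 5, realized for instance by the pair Zara–Priya via Zara – Chen – Orla – Mei – Tara – Priya. So the diameter is 5.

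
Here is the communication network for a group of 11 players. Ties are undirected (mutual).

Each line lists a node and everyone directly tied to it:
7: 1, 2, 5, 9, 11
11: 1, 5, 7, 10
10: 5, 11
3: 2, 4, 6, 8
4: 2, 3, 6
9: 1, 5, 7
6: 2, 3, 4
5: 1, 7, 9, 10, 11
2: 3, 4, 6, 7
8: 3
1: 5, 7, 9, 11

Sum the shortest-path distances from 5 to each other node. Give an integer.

20

Distances from 5: 1:1, 2:2, 3:3, 4:3, 6:3, 7:1, 8:4, 9:1, 10:1, 11:1.
Sum = 1 + 2 + 3 + 3 + 3 + 1 + 4 + 1 + 1 + 1 = 20.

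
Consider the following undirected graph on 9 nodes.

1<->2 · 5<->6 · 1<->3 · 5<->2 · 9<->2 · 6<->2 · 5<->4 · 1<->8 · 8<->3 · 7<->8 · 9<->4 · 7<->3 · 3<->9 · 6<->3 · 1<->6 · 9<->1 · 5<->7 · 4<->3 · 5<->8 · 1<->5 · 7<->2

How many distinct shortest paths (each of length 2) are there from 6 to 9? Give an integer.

The shortest distance is 2. The length-2 paths are: 6–2–9; 6–1–9; 6–3–9.
That gives 3 distinct shortest paths.

3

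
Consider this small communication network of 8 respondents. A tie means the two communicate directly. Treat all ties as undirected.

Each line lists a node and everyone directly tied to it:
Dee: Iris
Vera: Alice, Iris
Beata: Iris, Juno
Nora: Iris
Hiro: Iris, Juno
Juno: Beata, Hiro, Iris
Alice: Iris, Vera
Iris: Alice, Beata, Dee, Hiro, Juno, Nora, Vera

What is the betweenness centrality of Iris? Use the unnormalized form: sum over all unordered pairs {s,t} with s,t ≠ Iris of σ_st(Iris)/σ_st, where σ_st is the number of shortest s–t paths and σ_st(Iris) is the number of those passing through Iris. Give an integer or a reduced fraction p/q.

Pairs whose geodesics pass through Iris — Dee–Vera: 1; Dee–Alice: 1; Dee–Nora: 1; Dee–Beata: 1; Dee–Juno: 1; Dee–Hiro: 1; Vera–Nora: 1; Vera–Beata: 1; Vera–Juno: 1; Vera–Hiro: 1; Alice–Nora: 1; Alice–Beata: 1; Alice–Juno: 1; Alice–Hiro: 1 … (+4 more pairs).
All other pairs contribute 0.
Summing the contributions gives betweenness(Iris) = 35/2.

35/2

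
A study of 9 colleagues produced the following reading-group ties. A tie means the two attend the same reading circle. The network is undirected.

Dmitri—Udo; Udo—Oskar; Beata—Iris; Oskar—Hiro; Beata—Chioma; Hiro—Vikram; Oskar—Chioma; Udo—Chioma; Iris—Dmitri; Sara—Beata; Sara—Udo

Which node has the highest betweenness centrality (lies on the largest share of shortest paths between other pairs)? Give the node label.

Unnormalized betweenness of each node: Beata:4, Chioma:5, Dmitri:5/2, Hiro:7, Iris:1, Oskar:12, Sara:1/2, Udo:10, Vikram:0.
Oskar has the largest value, 12, making it the main broker — the node through which the most shortest paths run.

Oskar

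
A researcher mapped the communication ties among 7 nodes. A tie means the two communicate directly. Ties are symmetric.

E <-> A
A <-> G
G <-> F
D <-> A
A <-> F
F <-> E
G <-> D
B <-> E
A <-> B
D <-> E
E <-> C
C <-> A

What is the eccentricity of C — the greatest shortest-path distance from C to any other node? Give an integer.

Distances from C: A:1, B:2, D:2, E:1, F:2, G:2.
The largest is 2 (to G, F, B, and D), so the eccentricity of C is 2.

2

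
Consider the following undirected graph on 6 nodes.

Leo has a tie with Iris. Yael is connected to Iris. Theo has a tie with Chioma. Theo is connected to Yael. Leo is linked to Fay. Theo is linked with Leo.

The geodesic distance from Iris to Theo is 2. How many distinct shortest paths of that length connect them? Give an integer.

The shortest distance is 2. The length-2 paths are: Iris–Leo–Theo; Iris–Yael–Theo.
That gives 2 distinct shortest paths.

2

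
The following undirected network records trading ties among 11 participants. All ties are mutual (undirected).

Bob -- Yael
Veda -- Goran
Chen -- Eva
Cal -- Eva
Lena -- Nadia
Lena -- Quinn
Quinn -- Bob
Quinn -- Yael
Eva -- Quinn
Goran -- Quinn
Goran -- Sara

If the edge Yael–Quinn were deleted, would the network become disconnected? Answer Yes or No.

No

Even without that edge, Yael still reaches Quinn via Yael – Bob – Quinn, so the network stays connected. Not a bridge.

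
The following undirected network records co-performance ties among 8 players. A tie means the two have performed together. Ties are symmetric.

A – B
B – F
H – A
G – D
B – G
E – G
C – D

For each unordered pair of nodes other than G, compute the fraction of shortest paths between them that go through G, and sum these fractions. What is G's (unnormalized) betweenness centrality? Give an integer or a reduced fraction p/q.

14

Pairs whose geodesics pass through G — H–C: 1; H–D: 1; H–E: 1; C–B: 1; C–F: 1; C–E: 1; C–A: 1; B–D: 1; B–E: 1; D–F: 1; D–E: 1; D–A: 1; F–E: 1; E–A: 1.
All other pairs contribute 0.
Summing the contributions gives betweenness(G) = 14.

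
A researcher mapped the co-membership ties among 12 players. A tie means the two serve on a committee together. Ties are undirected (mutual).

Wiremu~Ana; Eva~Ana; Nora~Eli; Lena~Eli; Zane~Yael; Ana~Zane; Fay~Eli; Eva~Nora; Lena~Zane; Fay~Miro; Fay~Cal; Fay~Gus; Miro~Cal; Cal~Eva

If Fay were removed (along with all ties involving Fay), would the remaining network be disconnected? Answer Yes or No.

Yes

Removing Fay leaves {Ana, Cal, Eli, Eva, Lena, Miro, Nora, Wiremu, Yael, and Zane} with no path to {Gus}, so the network splits into 2 components. Fay is a cut vertex.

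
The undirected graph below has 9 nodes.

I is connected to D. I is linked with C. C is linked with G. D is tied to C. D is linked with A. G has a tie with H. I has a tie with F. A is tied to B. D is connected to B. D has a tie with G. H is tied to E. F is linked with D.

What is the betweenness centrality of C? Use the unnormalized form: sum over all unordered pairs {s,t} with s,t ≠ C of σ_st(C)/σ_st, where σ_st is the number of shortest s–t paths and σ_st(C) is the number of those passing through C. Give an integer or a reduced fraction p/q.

3/2

Pairs whose geodesics pass through C — H–I: 1/2; I–E: 1/2; I–G: 1/2.
All other pairs contribute 0.
Summing the contributions gives betweenness(C) = 3/2.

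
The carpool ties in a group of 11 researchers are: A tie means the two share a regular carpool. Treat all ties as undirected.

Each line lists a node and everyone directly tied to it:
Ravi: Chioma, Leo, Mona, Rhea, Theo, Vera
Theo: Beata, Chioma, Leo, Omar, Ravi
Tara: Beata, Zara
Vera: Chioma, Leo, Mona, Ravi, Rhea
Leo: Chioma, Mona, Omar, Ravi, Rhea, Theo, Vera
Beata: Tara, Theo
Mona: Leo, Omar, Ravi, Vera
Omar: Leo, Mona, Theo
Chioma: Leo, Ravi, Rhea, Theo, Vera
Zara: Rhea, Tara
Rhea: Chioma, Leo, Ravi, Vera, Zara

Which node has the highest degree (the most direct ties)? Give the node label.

Leo

Degrees — Beata:2, Chioma:5, Leo:7, Mona:4, Omar:3, Ravi:6, Rhea:5, Tara:2, Theo:5, Vera:5, Zara:2.
The maximum is 7, attained only by Leo.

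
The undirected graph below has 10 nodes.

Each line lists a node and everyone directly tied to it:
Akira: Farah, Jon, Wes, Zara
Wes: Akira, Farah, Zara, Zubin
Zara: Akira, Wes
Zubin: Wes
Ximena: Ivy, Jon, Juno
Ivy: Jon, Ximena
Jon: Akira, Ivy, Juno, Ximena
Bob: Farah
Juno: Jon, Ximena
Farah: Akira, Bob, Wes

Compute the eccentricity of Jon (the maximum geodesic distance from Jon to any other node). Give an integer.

Distances from Jon: Akira:1, Bob:3, Farah:2, Ivy:1, Juno:1, Wes:2, Ximena:1, Zara:2, Zubin:3.
The largest is 3 (to Zubin and Bob), so the eccentricity of Jon is 3.

3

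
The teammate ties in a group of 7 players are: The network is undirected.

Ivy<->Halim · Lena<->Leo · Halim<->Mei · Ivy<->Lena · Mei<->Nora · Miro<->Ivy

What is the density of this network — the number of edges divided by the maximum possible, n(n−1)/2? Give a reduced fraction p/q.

2/7

There are 6 edges and 7 nodes, so the maximum possible is C(7,2) = 21.
Density = 6/21 = 2/7.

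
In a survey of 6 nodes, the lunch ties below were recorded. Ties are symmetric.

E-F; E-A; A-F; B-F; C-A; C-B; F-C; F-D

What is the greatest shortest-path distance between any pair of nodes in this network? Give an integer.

2

Eccentricity of each node (its greatest distance to any other): A:2, B:2, C:2, D:2, E:2, F:1.
The maximum eccentricity is 2, realized for instance by the pair D–A via D – F – A. So the diameter is 2.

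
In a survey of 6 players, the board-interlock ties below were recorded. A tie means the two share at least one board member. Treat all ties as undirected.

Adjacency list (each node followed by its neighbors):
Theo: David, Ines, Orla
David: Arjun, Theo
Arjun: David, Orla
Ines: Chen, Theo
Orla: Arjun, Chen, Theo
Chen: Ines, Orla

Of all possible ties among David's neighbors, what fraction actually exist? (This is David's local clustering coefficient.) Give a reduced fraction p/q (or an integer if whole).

David's neighbors: Arjun and Theo (k = 2).
Possible neighbor pairs: C(2,2) = 1. Edges among them: none → e = 0.
Clustering(David) = 0/1.

0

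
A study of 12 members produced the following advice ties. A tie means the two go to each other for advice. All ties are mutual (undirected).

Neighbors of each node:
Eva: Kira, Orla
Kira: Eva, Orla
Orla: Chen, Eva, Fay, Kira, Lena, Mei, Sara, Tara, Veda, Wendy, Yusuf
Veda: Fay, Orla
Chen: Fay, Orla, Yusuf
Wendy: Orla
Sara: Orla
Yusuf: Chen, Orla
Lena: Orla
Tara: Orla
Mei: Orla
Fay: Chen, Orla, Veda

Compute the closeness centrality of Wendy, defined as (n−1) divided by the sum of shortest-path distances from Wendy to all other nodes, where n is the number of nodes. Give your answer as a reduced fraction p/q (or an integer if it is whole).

11/21

Distances from Wendy: Chen:2, Eva:2, Fay:2, Kira:2, Lena:2, Mei:2, Orla:1, Sara:2, Tara:2, Veda:2, Yusuf:2. Sum = 21.
n = 12, so closeness = 11/21.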